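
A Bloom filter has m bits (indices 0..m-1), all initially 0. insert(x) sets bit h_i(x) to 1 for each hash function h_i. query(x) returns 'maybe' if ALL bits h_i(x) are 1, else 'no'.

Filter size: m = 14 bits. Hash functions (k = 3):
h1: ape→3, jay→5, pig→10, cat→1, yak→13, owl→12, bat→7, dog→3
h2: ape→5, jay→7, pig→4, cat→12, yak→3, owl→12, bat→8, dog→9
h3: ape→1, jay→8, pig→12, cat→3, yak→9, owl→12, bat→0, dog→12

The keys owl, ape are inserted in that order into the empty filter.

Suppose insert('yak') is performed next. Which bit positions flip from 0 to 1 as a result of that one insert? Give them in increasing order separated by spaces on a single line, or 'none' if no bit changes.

Answer: 9 13

Derivation:
Start: bits=00000000000000
After insert 'owl': sets bits 12 -> bits=00000000000010
After insert 'ape': sets bits 1 3 5 -> bits=01010100000010
insert 'yak' would touch bits 3 9 13; currently bit3=1, bit9=0, bit13=0
Bits that are 0 among those (would change 0->1): 9 13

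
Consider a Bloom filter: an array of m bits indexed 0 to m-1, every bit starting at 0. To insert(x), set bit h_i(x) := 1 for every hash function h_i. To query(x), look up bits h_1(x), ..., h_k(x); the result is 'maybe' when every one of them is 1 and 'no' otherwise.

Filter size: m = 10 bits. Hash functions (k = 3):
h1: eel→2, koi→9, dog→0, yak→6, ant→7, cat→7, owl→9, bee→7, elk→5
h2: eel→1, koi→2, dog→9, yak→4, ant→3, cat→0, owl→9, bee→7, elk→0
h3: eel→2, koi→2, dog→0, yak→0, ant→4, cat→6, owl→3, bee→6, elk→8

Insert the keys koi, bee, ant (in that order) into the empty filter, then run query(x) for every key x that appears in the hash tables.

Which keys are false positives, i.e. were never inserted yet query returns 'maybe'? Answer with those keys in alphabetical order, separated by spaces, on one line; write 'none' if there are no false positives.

Answer: owl

Derivation:
Start: bits=0000000000
After insert 'koi': sets bits 2 9 -> bits=0010000001
After insert 'bee': sets bits 6 7 -> bits=0010001101
After insert 'ant': sets bits 3 4 7 -> bits=0011101101
Not inserted: cat dog eel elk owl yak — query each against bits=0011101101:
query cat: checks bit0=0, bit6=1, bit7=1 (has a 0) -> no => not a false positive
query dog: checks bit0=0, bit9=1 (has a 0) -> no => not a false positive
query eel: checks bit1=0, bit2=1 (has a 0) -> no => not a false positive
query elk: checks bit0=0, bit5=0, bit8=0 (has a 0) -> no => not a false positive
query owl: checks bit3=1, bit9=1 (all 1) -> maybe => FALSE POSITIVE
query yak: checks bit0=0, bit4=1, bit6=1 (has a 0) -> no => not a false positive
False positives (alphabetical): owl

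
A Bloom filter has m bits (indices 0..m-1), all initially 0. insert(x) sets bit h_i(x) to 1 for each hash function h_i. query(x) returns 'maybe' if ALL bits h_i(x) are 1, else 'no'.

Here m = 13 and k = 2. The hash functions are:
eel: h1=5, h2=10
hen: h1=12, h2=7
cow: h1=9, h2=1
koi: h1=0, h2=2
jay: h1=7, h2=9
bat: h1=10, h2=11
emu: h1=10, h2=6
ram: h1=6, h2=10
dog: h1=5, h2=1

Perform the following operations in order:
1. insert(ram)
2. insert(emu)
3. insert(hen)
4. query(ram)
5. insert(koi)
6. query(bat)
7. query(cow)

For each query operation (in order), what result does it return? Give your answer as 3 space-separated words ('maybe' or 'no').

Answer: maybe no no

Derivation:
Start: bits=0000000000000
Op 1: insert ram -> sets bits 6 10 -> bits=0000001000100
Op 2: insert emu -> sets bits 6 10 -> bits=0000001000100
Op 3: insert hen -> sets bits 7 12 -> bits=0000001100101
Op 4: query ram -> checks bit6=1, bit10=1 (all 1) -> maybe
Op 5: insert koi -> sets bits 0 2 -> bits=1010001100101
Op 6: query bat -> checks bit10=1, bit11=0 (has a 0) -> no
Op 7: query cow -> checks bit1=0, bit9=0 (has a 0) -> no
Query results in order: maybe no no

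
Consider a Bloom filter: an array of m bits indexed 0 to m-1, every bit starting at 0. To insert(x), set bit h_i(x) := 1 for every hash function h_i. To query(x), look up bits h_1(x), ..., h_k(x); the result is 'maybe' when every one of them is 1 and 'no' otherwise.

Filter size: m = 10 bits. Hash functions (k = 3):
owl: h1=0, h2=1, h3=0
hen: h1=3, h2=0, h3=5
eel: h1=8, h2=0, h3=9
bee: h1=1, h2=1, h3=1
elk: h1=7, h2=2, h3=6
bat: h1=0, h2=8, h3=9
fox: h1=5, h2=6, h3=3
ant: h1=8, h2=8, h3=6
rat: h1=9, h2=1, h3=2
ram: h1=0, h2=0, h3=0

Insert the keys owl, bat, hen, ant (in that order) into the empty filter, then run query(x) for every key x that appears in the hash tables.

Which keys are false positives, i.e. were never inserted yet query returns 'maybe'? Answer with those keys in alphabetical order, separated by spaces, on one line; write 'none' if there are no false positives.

Answer: bee eel fox ram

Derivation:
Start: bits=0000000000
After insert 'owl': sets bits 0 1 -> bits=1100000000
After insert 'bat': sets bits 0 8 9 -> bits=1100000011
After insert 'hen': sets bits 0 3 5 -> bits=1101010011
After insert 'ant': sets bits 6 8 -> bits=1101011011
Not inserted: bee eel elk fox ram rat — query each against bits=1101011011:
query bee: checks bit1=1 (all 1) -> maybe => FALSE POSITIVE
query eel: checks bit0=1, bit8=1, bit9=1 (all 1) -> maybe => FALSE POSITIVE
query elk: checks bit2=0, bit6=1, bit7=0 (has a 0) -> no => not a false positive
query fox: checks bit3=1, bit5=1, bit6=1 (all 1) -> maybe => FALSE POSITIVE
query ram: checks bit0=1 (all 1) -> maybe => FALSE POSITIVE
query rat: checks bit1=1, bit2=0, bit9=1 (has a 0) -> no => not a false positive
False positives (alphabetical): bee eel fox ram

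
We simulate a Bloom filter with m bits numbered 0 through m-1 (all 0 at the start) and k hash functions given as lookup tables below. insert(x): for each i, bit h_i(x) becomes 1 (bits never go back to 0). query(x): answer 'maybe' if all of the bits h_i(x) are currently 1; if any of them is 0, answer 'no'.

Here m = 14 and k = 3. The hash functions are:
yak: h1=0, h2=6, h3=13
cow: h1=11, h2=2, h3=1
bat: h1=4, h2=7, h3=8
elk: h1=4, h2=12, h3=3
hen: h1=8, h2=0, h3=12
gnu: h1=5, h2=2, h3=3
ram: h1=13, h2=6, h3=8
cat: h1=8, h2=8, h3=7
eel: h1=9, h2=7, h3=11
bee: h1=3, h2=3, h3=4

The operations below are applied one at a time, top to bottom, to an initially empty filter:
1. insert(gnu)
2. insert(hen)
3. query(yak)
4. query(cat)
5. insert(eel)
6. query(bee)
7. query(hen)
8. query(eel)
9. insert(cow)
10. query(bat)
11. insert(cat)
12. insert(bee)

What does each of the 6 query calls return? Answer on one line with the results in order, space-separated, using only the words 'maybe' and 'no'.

Start: bits=00000000000000
Op 1: insert gnu -> sets bits 2 3 5 -> bits=00110100000000
Op 2: insert hen -> sets bits 0 8 12 -> bits=10110100100010
Op 3: query yak -> checks bit0=1, bit6=0, bit13=0 (has a 0) -> no
Op 4: query cat -> checks bit7=0, bit8=1 (has a 0) -> no
Op 5: insert eel -> sets bits 7 9 11 -> bits=10110101110110
Op 6: query bee -> checks bit3=1, bit4=0 (has a 0) -> no
Op 7: query hen -> checks bit0=1, bit8=1, bit12=1 (all 1) -> maybe
Op 8: query eel -> checks bit7=1, bit9=1, bit11=1 (all 1) -> maybe
Op 9: insert cow -> sets bits 1 2 11 -> bits=11110101110110
Op 10: query bat -> checks bit4=0, bit7=1, bit8=1 (has a 0) -> no
Op 11: insert cat -> sets bits 7 8 -> bits=11110101110110
Op 12: insert bee -> sets bits 3 4 -> bits=11111101110110
Query results in order: no no no maybe maybe no

Answer: no no no maybe maybe no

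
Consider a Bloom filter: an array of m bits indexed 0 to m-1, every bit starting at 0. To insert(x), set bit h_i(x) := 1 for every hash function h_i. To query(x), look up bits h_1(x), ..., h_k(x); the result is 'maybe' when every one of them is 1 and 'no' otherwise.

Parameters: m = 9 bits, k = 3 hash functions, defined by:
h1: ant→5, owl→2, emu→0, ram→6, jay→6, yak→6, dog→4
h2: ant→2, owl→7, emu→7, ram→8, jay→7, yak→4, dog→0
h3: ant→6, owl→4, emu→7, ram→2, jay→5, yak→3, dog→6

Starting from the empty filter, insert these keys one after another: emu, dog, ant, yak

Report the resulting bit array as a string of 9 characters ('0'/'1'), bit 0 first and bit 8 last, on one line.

Answer: 101111110

Derivation:
Start: bits=000000000
After insert 'emu': sets bits 0 7 -> bits=100000010
After insert 'dog': sets bits 0 4 6 -> bits=100010110
After insert 'ant': sets bits 2 5 6 -> bits=101011110
After insert 'yak': sets bits 3 4 6 -> bits=101111110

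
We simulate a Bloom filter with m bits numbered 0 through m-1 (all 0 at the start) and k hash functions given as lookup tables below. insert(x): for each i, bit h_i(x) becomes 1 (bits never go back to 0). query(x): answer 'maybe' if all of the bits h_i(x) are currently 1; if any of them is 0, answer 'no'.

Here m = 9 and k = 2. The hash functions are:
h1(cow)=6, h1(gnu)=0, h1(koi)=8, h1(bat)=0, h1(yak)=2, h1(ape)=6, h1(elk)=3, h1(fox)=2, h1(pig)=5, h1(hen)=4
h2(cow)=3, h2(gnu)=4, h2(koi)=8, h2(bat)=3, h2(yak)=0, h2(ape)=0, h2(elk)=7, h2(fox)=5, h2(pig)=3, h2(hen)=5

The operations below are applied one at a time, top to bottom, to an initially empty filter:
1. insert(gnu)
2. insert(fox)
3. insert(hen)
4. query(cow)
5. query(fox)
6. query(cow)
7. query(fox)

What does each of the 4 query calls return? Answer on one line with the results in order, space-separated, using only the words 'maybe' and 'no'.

Start: bits=000000000
Op 1: insert gnu -> sets bits 0 4 -> bits=100010000
Op 2: insert fox -> sets bits 2 5 -> bits=101011000
Op 3: insert hen -> sets bits 4 5 -> bits=101011000
Op 4: query cow -> checks bit3=0, bit6=0 (has a 0) -> no
Op 5: query fox -> checks bit2=1, bit5=1 (all 1) -> maybe
Op 6: query cow -> checks bit3=0, bit6=0 (has a 0) -> no
Op 7: query fox -> checks bit2=1, bit5=1 (all 1) -> maybe
Query results in order: no maybe no maybe

Answer: no maybe no maybe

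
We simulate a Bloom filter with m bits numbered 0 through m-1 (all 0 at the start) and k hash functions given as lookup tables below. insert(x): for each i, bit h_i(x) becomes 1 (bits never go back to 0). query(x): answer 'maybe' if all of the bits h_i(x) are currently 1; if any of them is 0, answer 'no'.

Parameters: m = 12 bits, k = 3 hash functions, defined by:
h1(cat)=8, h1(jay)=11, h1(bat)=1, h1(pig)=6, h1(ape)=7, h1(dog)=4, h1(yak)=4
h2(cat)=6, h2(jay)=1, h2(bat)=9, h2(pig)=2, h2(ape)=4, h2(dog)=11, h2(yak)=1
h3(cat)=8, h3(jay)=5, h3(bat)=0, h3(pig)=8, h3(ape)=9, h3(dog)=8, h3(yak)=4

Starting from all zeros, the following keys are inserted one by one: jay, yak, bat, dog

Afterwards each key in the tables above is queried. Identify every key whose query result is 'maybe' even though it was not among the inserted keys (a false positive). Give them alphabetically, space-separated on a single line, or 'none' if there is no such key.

Start: bits=000000000000
After insert 'jay': sets bits 1 5 11 -> bits=010001000001
After insert 'yak': sets bits 1 4 -> bits=010011000001
After insert 'bat': sets bits 0 1 9 -> bits=110011000101
After insert 'dog': sets bits 4 8 11 -> bits=110011001101
Not inserted: ape cat pig — query each against bits=110011001101:
query ape: checks bit4=1, bit7=0, bit9=1 (has a 0) -> no => not a false positive
query cat: checks bit6=0, bit8=1 (has a 0) -> no => not a false positive
query pig: checks bit2=0, bit6=0, bit8=1 (has a 0) -> no => not a false positive
False positives (alphabetical): none

Answer: none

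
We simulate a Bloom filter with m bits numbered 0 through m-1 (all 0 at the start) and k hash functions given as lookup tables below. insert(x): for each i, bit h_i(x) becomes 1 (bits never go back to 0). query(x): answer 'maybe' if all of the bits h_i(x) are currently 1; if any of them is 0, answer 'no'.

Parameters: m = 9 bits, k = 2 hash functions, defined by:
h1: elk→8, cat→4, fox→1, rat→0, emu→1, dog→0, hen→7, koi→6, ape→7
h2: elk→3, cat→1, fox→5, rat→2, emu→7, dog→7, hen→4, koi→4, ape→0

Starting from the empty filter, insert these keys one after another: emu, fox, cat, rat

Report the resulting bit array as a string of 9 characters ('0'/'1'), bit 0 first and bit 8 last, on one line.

Start: bits=000000000
After insert 'emu': sets bits 1 7 -> bits=010000010
After insert 'fox': sets bits 1 5 -> bits=010001010
After insert 'cat': sets bits 1 4 -> bits=010011010
After insert 'rat': sets bits 0 2 -> bits=111011010

Answer: 111011010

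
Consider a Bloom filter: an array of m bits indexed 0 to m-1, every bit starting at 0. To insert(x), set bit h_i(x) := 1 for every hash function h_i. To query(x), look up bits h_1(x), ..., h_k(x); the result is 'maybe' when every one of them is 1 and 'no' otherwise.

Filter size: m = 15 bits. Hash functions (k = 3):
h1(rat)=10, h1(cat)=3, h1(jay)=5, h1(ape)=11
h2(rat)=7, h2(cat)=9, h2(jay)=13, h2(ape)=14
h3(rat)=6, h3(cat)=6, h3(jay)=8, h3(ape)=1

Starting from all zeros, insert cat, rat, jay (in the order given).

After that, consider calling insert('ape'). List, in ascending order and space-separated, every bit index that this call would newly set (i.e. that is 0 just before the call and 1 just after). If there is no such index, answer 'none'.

Start: bits=000000000000000
After insert 'cat': sets bits 3 6 9 -> bits=000100100100000
After insert 'rat': sets bits 6 7 10 -> bits=000100110110000
After insert 'jay': sets bits 5 8 13 -> bits=000101111110010
insert 'ape' would touch bits 1 11 14; currently bit1=0, bit11=0, bit14=0
Bits that are 0 among those (would change 0->1): 1 11 14

Answer: 1 11 14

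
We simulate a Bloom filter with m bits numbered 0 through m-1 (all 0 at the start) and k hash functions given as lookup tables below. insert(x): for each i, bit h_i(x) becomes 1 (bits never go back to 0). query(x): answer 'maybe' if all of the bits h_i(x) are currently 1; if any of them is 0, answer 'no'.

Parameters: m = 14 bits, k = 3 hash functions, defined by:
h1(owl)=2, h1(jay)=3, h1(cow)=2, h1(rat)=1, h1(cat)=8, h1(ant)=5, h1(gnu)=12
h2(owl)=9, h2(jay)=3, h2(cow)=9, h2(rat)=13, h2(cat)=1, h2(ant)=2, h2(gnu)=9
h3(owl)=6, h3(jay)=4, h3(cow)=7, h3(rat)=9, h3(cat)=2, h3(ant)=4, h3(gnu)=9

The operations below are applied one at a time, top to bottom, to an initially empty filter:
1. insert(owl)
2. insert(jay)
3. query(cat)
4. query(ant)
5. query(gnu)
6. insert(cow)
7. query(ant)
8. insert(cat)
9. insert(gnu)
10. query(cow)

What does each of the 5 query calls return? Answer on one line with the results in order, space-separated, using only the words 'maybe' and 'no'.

Start: bits=00000000000000
Op 1: insert owl -> sets bits 2 6 9 -> bits=00100010010000
Op 2: insert jay -> sets bits 3 4 -> bits=00111010010000
Op 3: query cat -> checks bit1=0, bit2=1, bit8=0 (has a 0) -> no
Op 4: query ant -> checks bit2=1, bit4=1, bit5=0 (has a 0) -> no
Op 5: query gnu -> checks bit9=1, bit12=0 (has a 0) -> no
Op 6: insert cow -> sets bits 2 7 9 -> bits=00111011010000
Op 7: query ant -> checks bit2=1, bit4=1, bit5=0 (has a 0) -> no
Op 8: insert cat -> sets bits 1 2 8 -> bits=01111011110000
Op 9: insert gnu -> sets bits 9 12 -> bits=01111011110010
Op 10: query cow -> checks bit2=1, bit7=1, bit9=1 (all 1) -> maybe
Query results in order: no no no no maybe

Answer: no no no no maybe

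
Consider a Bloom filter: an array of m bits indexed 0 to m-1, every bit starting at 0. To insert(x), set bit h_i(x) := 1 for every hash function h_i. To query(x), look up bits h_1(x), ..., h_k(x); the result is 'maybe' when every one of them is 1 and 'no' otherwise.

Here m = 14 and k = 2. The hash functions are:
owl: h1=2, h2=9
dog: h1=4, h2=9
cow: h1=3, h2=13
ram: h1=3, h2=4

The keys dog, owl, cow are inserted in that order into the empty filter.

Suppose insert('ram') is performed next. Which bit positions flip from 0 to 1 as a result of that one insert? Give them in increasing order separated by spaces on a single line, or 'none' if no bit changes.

Answer: none

Derivation:
Start: bits=00000000000000
After insert 'dog': sets bits 4 9 -> bits=00001000010000
After insert 'owl': sets bits 2 9 -> bits=00101000010000
After insert 'cow': sets bits 3 13 -> bits=00111000010001
insert 'ram' would touch bits 3 4; currently bit3=1, bit4=1
Bits that are 0 among those (would change 0->1): none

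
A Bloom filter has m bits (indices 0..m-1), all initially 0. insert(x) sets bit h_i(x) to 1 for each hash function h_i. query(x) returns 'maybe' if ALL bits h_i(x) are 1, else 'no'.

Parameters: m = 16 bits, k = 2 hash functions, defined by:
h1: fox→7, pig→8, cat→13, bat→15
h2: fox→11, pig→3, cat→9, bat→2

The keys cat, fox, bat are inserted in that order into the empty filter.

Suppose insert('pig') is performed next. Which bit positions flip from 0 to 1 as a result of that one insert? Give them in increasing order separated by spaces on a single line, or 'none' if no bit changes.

Start: bits=0000000000000000
After insert 'cat': sets bits 9 13 -> bits=0000000001000100
After insert 'fox': sets bits 7 11 -> bits=0000000101010100
After insert 'bat': sets bits 2 15 -> bits=0010000101010101
insert 'pig' would touch bits 3 8; currently bit3=0, bit8=0
Bits that are 0 among those (would change 0->1): 3 8

Answer: 3 8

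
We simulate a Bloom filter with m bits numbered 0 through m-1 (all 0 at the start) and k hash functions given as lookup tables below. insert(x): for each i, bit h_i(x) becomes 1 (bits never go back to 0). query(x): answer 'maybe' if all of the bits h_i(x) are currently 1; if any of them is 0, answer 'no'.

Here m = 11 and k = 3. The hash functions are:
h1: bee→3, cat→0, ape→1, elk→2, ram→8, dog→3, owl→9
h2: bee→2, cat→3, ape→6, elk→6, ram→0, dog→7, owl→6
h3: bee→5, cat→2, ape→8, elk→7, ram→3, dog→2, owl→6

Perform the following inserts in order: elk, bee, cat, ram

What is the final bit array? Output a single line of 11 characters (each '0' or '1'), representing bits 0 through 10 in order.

Answer: 10110111100

Derivation:
Start: bits=00000000000
After insert 'elk': sets bits 2 6 7 -> bits=00100011000
After insert 'bee': sets bits 2 3 5 -> bits=00110111000
After insert 'cat': sets bits 0 2 3 -> bits=10110111000
After insert 'ram': sets bits 0 3 8 -> bits=10110111100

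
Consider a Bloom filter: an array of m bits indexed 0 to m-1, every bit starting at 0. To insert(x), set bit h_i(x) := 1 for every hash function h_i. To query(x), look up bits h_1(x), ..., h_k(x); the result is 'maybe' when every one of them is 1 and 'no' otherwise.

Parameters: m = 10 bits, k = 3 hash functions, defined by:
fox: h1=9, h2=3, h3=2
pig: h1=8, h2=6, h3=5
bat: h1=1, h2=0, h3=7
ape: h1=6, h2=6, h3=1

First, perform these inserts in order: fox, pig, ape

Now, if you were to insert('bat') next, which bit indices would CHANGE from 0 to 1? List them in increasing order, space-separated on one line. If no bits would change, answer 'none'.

Start: bits=0000000000
After insert 'fox': sets bits 2 3 9 -> bits=0011000001
After insert 'pig': sets bits 5 6 8 -> bits=0011011011
After insert 'ape': sets bits 1 6 -> bits=0111011011
insert 'bat' would touch bits 0 1 7; currently bit0=0, bit1=1, bit7=0
Bits that are 0 among those (would change 0->1): 0 7

Answer: 0 7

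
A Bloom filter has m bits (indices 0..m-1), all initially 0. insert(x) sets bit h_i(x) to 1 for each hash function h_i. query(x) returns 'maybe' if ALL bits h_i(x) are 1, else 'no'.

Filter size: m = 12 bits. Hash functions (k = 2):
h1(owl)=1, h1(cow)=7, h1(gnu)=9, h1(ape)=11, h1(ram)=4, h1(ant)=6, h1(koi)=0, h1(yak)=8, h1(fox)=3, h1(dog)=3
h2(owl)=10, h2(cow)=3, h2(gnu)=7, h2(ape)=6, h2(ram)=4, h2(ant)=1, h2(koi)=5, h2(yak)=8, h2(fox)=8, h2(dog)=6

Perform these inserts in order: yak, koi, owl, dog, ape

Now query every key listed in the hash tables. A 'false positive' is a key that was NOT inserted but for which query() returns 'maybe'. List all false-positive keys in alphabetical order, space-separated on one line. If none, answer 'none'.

Start: bits=000000000000
After insert 'yak': sets bits 8 -> bits=000000001000
After insert 'koi': sets bits 0 5 -> bits=100001001000
After insert 'owl': sets bits 1 10 -> bits=110001001010
After insert 'dog': sets bits 3 6 -> bits=110101101010
After insert 'ape': sets bits 6 11 -> bits=110101101011
Not inserted: ant cow fox gnu ram — query each against bits=110101101011:
query ant: checks bit1=1, bit6=1 (all 1) -> maybe => FALSE POSITIVE
query cow: checks bit3=1, bit7=0 (has a 0) -> no => not a false positive
query fox: checks bit3=1, bit8=1 (all 1) -> maybe => FALSE POSITIVE
query gnu: checks bit7=0, bit9=0 (has a 0) -> no => not a false positive
query ram: checks bit4=0 (has a 0) -> no => not a false positive
False positives (alphabetical): ant fox

Answer: ant fox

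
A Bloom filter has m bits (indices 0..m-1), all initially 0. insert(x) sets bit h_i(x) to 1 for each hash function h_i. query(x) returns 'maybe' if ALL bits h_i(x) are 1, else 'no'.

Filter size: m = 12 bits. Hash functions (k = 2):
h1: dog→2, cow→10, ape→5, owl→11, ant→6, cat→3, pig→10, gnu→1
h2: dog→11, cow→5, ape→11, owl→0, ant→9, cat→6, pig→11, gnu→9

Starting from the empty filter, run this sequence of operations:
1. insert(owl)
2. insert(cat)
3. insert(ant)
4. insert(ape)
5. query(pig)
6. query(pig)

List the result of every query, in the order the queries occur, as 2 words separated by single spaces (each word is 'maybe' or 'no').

Answer: no no

Derivation:
Start: bits=000000000000
Op 1: insert owl -> sets bits 0 11 -> bits=100000000001
Op 2: insert cat -> sets bits 3 6 -> bits=100100100001
Op 3: insert ant -> sets bits 6 9 -> bits=100100100101
Op 4: insert ape -> sets bits 5 11 -> bits=100101100101
Op 5: query pig -> checks bit10=0, bit11=1 (has a 0) -> no
Op 6: query pig -> checks bit10=0, bit11=1 (has a 0) -> no
Query results in order: no no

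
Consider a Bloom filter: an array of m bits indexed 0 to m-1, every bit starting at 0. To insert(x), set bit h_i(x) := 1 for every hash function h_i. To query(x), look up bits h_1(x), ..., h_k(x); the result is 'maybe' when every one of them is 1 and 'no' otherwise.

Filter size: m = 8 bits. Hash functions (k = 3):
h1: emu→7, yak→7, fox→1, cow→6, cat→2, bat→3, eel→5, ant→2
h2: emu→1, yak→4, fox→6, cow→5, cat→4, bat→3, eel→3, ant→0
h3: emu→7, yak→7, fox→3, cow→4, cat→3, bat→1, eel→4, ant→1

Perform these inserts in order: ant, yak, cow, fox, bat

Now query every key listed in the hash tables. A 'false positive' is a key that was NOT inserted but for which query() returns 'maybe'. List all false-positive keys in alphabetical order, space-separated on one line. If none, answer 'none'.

Start: bits=00000000
After insert 'ant': sets bits 0 1 2 -> bits=11100000
After insert 'yak': sets bits 4 7 -> bits=11101001
After insert 'cow': sets bits 4 5 6 -> bits=11101111
After insert 'fox': sets bits 1 3 6 -> bits=11111111
After insert 'bat': sets bits 1 3 -> bits=11111111
Not inserted: cat eel emu — query each against bits=11111111:
query cat: checks bit2=1, bit3=1, bit4=1 (all 1) -> maybe => FALSE POSITIVE
query eel: checks bit3=1, bit4=1, bit5=1 (all 1) -> maybe => FALSE POSITIVE
query emu: checks bit1=1, bit7=1 (all 1) -> maybe => FALSE POSITIVE
False positives (alphabetical): cat eel emu

Answer: cat eel emu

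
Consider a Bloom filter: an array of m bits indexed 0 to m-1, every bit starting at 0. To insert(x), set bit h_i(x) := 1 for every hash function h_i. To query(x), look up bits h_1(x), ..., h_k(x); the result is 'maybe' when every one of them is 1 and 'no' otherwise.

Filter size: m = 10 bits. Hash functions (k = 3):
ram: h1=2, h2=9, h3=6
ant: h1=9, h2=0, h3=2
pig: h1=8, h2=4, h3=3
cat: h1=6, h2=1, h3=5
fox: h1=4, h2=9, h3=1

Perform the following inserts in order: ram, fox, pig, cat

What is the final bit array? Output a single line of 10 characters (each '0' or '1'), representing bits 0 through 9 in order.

Answer: 0111111011

Derivation:
Start: bits=0000000000
After insert 'ram': sets bits 2 6 9 -> bits=0010001001
After insert 'fox': sets bits 1 4 9 -> bits=0110101001
After insert 'pig': sets bits 3 4 8 -> bits=0111101011
After insert 'cat': sets bits 1 5 6 -> bits=0111111011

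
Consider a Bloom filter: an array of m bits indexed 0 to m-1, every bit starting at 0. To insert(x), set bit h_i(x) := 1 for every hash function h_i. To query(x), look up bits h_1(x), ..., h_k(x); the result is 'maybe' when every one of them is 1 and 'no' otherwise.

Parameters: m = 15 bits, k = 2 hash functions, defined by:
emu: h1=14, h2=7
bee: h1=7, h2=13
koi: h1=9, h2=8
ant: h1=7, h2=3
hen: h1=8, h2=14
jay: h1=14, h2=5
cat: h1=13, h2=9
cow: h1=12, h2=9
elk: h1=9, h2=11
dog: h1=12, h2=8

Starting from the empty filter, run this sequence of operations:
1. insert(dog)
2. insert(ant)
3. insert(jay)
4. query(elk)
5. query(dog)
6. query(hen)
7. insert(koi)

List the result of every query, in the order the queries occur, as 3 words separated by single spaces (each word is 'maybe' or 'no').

Answer: no maybe maybe

Derivation:
Start: bits=000000000000000
Op 1: insert dog -> sets bits 8 12 -> bits=000000001000100
Op 2: insert ant -> sets bits 3 7 -> bits=000100011000100
Op 3: insert jay -> sets bits 5 14 -> bits=000101011000101
Op 4: query elk -> checks bit9=0, bit11=0 (has a 0) -> no
Op 5: query dog -> checks bit8=1, bit12=1 (all 1) -> maybe
Op 6: query hen -> checks bit8=1, bit14=1 (all 1) -> maybe
Op 7: insert koi -> sets bits 8 9 -> bits=000101011100101
Query results in order: no maybe maybe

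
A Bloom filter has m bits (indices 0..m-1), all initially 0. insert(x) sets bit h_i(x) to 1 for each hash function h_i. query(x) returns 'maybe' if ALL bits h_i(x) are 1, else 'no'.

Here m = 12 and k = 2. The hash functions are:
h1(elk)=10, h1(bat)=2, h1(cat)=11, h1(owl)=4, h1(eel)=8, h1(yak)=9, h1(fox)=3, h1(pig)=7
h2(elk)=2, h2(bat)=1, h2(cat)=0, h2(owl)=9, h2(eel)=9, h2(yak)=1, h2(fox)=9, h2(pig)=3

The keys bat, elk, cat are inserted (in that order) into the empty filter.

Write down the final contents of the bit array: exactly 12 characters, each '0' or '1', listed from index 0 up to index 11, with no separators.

Answer: 111000000011

Derivation:
Start: bits=000000000000
After insert 'bat': sets bits 1 2 -> bits=011000000000
After insert 'elk': sets bits 2 10 -> bits=011000000010
After insert 'cat': sets bits 0 11 -> bits=111000000011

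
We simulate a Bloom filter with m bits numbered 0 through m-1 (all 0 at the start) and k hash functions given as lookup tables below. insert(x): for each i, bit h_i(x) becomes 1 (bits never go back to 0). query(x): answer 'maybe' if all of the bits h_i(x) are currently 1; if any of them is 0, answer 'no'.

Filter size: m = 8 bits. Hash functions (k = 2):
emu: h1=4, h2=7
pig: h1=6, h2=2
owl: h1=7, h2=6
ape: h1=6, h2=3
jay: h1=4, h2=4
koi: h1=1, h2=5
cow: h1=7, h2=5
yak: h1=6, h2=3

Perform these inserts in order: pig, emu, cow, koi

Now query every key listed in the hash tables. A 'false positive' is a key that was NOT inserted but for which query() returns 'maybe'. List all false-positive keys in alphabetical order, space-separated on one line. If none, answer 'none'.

Answer: jay owl

Derivation:
Start: bits=00000000
After insert 'pig': sets bits 2 6 -> bits=00100010
After insert 'emu': sets bits 4 7 -> bits=00101011
After insert 'cow': sets bits 5 7 -> bits=00101111
After insert 'koi': sets bits 1 5 -> bits=01101111
Not inserted: ape jay owl yak — query each against bits=01101111:
query ape: checks bit3=0, bit6=1 (has a 0) -> no => not a false positive
query jay: checks bit4=1 (all 1) -> maybe => FALSE POSITIVE
query owl: checks bit6=1, bit7=1 (all 1) -> maybe => FALSE POSITIVE
query yak: checks bit3=0, bit6=1 (has a 0) -> no => not a false positive
False positives (alphabetical): jay owl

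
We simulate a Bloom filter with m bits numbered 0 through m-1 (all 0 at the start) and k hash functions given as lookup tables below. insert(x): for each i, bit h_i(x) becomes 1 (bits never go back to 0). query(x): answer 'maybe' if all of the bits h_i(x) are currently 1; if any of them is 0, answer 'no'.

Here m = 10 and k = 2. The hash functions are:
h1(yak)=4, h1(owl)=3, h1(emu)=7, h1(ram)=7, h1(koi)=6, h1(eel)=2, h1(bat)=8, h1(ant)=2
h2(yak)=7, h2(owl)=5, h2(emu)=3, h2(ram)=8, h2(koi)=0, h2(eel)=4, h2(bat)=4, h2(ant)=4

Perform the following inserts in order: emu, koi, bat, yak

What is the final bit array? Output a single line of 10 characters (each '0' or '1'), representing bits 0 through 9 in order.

Start: bits=0000000000
After insert 'emu': sets bits 3 7 -> bits=0001000100
After insert 'koi': sets bits 0 6 -> bits=1001001100
After insert 'bat': sets bits 4 8 -> bits=1001101110
After insert 'yak': sets bits 4 7 -> bits=1001101110

Answer: 1001101110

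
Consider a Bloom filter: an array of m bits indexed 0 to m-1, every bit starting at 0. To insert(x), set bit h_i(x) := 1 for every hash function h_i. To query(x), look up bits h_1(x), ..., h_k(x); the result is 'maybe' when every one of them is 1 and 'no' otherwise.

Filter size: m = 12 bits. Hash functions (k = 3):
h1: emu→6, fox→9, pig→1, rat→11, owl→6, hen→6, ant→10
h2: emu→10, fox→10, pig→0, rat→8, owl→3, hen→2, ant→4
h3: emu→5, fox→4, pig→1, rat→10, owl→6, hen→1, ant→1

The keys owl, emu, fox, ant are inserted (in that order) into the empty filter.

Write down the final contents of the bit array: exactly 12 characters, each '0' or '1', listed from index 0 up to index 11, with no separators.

Start: bits=000000000000
After insert 'owl': sets bits 3 6 -> bits=000100100000
After insert 'emu': sets bits 5 6 10 -> bits=000101100010
After insert 'fox': sets bits 4 9 10 -> bits=000111100110
After insert 'ant': sets bits 1 4 10 -> bits=010111100110

Answer: 010111100110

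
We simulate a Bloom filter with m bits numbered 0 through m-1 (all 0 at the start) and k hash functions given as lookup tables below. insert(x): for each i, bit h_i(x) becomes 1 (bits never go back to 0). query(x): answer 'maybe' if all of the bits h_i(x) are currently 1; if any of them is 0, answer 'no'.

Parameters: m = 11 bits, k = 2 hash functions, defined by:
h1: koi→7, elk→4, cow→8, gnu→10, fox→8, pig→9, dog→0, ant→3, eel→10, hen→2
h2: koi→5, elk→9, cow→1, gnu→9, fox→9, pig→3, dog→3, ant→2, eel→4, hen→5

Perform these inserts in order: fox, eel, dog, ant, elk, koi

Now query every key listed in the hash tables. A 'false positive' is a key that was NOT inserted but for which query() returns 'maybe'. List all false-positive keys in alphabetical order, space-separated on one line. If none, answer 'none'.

Answer: gnu hen pig

Derivation:
Start: bits=00000000000
After insert 'fox': sets bits 8 9 -> bits=00000000110
After insert 'eel': sets bits 4 10 -> bits=00001000111
After insert 'dog': sets bits 0 3 -> bits=10011000111
After insert 'ant': sets bits 2 3 -> bits=10111000111
After insert 'elk': sets bits 4 9 -> bits=10111000111
After insert 'koi': sets bits 5 7 -> bits=10111101111
Not inserted: cow gnu hen pig — query each against bits=10111101111:
query cow: checks bit1=0, bit8=1 (has a 0) -> no => not a false positive
query gnu: checks bit9=1, bit10=1 (all 1) -> maybe => FALSE POSITIVE
query hen: checks bit2=1, bit5=1 (all 1) -> maybe => FALSE POSITIVE
query pig: checks bit3=1, bit9=1 (all 1) -> maybe => FALSE POSITIVE
False positives (alphabetical): gnu hen pig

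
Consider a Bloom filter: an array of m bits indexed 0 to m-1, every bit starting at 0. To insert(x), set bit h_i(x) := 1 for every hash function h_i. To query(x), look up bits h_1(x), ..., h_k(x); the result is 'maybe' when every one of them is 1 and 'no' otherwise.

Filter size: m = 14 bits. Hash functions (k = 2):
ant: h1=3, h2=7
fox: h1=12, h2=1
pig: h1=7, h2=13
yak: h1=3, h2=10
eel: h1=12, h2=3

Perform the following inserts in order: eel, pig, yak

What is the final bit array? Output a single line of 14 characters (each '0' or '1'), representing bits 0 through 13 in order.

Answer: 00010001001011

Derivation:
Start: bits=00000000000000
After insert 'eel': sets bits 3 12 -> bits=00010000000010
After insert 'pig': sets bits 7 13 -> bits=00010001000011
After insert 'yak': sets bits 3 10 -> bits=00010001001011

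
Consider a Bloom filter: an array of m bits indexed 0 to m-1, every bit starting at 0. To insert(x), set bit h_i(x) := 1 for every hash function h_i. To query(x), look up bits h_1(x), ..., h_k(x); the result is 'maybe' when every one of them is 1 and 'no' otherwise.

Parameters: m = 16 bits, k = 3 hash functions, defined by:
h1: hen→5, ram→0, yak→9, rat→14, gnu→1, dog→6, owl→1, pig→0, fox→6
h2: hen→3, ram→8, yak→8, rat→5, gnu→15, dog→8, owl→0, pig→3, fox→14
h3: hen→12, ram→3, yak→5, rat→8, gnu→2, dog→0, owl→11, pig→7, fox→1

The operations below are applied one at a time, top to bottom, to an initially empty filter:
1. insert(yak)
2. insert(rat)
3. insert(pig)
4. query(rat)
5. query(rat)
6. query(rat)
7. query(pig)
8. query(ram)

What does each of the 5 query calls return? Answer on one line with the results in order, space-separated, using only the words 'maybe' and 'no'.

Answer: maybe maybe maybe maybe maybe

Derivation:
Start: bits=0000000000000000
Op 1: insert yak -> sets bits 5 8 9 -> bits=0000010011000000
Op 2: insert rat -> sets bits 5 8 14 -> bits=0000010011000010
Op 3: insert pig -> sets bits 0 3 7 -> bits=1001010111000010
Op 4: query rat -> checks bit5=1, bit8=1, bit14=1 (all 1) -> maybe
Op 5: query rat -> checks bit5=1, bit8=1, bit14=1 (all 1) -> maybe
Op 6: query rat -> checks bit5=1, bit8=1, bit14=1 (all 1) -> maybe
Op 7: query pig -> checks bit0=1, bit3=1, bit7=1 (all 1) -> maybe
Op 8: query ram -> checks bit0=1, bit3=1, bit8=1 (all 1) -> maybe
Query results in order: maybe maybe maybe maybe maybe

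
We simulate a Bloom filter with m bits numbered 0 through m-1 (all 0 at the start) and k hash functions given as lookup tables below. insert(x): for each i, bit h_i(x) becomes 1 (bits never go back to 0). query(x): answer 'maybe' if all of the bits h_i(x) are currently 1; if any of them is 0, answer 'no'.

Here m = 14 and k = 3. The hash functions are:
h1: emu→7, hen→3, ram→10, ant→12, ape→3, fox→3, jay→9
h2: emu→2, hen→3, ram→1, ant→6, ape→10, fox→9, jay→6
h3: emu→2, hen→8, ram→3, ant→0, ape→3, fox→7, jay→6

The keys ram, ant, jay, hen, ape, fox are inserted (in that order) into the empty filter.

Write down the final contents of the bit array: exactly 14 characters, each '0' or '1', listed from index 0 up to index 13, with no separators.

Start: bits=00000000000000
After insert 'ram': sets bits 1 3 10 -> bits=01010000001000
After insert 'ant': sets bits 0 6 12 -> bits=11010010001010
After insert 'jay': sets bits 6 9 -> bits=11010010011010
After insert 'hen': sets bits 3 8 -> bits=11010010111010
After insert 'ape': sets bits 3 10 -> bits=11010010111010
After insert 'fox': sets bits 3 7 9 -> bits=11010011111010

Answer: 11010011111010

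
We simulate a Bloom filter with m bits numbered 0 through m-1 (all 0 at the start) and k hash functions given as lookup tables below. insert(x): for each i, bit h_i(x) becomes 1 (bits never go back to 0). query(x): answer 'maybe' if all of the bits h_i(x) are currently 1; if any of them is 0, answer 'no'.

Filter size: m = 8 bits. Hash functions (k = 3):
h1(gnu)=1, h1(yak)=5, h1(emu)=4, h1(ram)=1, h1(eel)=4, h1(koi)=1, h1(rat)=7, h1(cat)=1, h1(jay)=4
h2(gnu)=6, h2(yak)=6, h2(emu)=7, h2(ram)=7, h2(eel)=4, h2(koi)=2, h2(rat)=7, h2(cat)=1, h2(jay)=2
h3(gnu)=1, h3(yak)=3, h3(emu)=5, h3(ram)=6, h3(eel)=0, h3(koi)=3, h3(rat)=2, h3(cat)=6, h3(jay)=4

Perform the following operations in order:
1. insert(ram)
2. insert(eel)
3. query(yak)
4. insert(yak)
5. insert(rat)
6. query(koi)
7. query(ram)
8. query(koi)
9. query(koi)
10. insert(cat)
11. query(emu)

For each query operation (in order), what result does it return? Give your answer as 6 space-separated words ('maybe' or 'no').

Start: bits=00000000
Op 1: insert ram -> sets bits 1 6 7 -> bits=01000011
Op 2: insert eel -> sets bits 0 4 -> bits=11001011
Op 3: query yak -> checks bit3=0, bit5=0, bit6=1 (has a 0) -> no
Op 4: insert yak -> sets bits 3 5 6 -> bits=11011111
Op 5: insert rat -> sets bits 2 7 -> bits=11111111
Op 6: query koi -> checks bit1=1, bit2=1, bit3=1 (all 1) -> maybe
Op 7: query ram -> checks bit1=1, bit6=1, bit7=1 (all 1) -> maybe
Op 8: query koi -> checks bit1=1, bit2=1, bit3=1 (all 1) -> maybe
Op 9: query koi -> checks bit1=1, bit2=1, bit3=1 (all 1) -> maybe
Op 10: insert cat -> sets bits 1 6 -> bits=11111111
Op 11: query emu -> checks bit4=1, bit5=1, bit7=1 (all 1) -> maybe
Query results in order: no maybe maybe maybe maybe maybe

Answer: no maybe maybe maybe maybe maybe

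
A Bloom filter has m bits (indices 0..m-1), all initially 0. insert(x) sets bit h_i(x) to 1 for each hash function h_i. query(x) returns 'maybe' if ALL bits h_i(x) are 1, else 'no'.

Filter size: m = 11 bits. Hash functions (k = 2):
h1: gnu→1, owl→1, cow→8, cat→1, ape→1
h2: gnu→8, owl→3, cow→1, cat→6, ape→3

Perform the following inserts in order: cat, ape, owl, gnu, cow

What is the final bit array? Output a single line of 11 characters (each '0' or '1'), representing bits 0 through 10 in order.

Start: bits=00000000000
After insert 'cat': sets bits 1 6 -> bits=01000010000
After insert 'ape': sets bits 1 3 -> bits=01010010000
After insert 'owl': sets bits 1 3 -> bits=01010010000
After insert 'gnu': sets bits 1 8 -> bits=01010010100
After insert 'cow': sets bits 1 8 -> bits=01010010100

Answer: 01010010100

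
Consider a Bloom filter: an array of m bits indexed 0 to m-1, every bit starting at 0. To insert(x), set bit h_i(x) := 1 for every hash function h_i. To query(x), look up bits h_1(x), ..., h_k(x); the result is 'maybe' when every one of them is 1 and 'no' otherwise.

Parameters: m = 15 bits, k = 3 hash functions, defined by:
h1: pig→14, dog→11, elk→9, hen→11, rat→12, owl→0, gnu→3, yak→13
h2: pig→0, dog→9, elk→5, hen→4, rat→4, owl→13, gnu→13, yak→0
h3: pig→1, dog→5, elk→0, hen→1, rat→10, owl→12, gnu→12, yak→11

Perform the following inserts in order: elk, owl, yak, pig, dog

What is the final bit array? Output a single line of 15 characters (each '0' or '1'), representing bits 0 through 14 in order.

Answer: 110001000101111

Derivation:
Start: bits=000000000000000
After insert 'elk': sets bits 0 5 9 -> bits=100001000100000
After insert 'owl': sets bits 0 12 13 -> bits=100001000100110
After insert 'yak': sets bits 0 11 13 -> bits=100001000101110
After insert 'pig': sets bits 0 1 14 -> bits=110001000101111
After insert 'dog': sets bits 5 9 11 -> bits=110001000101111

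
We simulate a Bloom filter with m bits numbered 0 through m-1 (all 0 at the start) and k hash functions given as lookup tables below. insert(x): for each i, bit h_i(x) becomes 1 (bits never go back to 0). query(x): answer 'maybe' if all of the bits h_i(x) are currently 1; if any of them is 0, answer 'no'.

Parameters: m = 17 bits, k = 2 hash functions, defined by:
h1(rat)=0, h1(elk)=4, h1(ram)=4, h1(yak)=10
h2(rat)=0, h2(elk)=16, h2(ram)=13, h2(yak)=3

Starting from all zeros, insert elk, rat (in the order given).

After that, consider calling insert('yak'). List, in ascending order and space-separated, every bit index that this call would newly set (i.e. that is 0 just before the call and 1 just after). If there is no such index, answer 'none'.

Start: bits=00000000000000000
After insert 'elk': sets bits 4 16 -> bits=00001000000000001
After insert 'rat': sets bits 0 -> bits=10001000000000001
insert 'yak' would touch bits 3 10; currently bit3=0, bit10=0
Bits that are 0 among those (would change 0->1): 3 10

Answer: 3 10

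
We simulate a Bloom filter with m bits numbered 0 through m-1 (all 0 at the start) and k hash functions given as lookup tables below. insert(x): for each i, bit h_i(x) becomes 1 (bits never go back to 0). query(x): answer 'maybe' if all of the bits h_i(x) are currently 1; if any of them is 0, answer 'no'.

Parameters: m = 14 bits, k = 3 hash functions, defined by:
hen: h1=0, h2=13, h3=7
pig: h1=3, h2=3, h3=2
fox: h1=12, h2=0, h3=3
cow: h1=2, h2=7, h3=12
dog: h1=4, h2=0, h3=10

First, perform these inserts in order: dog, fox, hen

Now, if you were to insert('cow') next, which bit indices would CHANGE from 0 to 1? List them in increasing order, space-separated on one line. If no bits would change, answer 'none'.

Answer: 2

Derivation:
Start: bits=00000000000000
After insert 'dog': sets bits 0 4 10 -> bits=10001000001000
After insert 'fox': sets bits 0 3 12 -> bits=10011000001010
After insert 'hen': sets bits 0 7 13 -> bits=10011001001011
insert 'cow' would touch bits 2 7 12; currently bit2=0, bit7=1, bit12=1
Bits that are 0 among those (would change 0->1): 2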